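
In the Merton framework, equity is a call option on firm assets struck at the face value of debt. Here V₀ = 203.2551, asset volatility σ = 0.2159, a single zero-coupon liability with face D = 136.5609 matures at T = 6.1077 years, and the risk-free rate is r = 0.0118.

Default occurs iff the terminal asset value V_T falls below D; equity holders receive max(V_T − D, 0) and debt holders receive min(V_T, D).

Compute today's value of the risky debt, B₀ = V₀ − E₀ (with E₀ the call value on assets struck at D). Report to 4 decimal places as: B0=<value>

B0=118.3308

Equity is a call on the firm's assets struck at D = 136.5609:
d₁ = [ln(V₀/D) + (r + σ²/2)T] / (σ√T)
   = [ln(203.2551/136.5609) + (0.0118 + 0.5·0.2159²)·6.1077] / (0.2159·√6.1077)
   = [0.397691 + 0.214419] / 0.533570 = 1.147198
d₂ = d₁ − σ√T = 1.147198 − 0.533570 = 0.613628
N(d₁) = 0.874350,  N(d₂) = 0.730269,  e^(−rT) = 0.930465
E₀ = V₀·N(d₁) − D·e^(−rT)·N(d₂)
   = 203.2551·0.874350 − 136.5609·0.930465·0.730269 = 84.924342
B₀ = V₀ − E₀ = 203.2551 − 84.924342 = 118.330758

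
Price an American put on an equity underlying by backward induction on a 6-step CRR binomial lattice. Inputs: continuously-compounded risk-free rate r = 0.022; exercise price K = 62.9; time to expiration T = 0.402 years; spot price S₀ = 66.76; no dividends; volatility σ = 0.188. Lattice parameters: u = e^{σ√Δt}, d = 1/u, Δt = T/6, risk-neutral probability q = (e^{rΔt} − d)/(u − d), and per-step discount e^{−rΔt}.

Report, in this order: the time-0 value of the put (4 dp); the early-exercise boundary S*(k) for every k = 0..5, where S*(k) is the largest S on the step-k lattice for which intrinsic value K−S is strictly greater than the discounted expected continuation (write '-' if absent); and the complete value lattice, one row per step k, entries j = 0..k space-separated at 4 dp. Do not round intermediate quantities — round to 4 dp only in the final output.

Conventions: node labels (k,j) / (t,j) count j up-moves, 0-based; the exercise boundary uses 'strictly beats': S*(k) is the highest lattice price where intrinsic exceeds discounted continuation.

price = 1.4736
boundary = - - - - 54.9517 57.6919
tree:
1.4736
2.3620 0.6000
3.6806 1.0659 0.1414
5.5346 1.8595 0.2850 0.0000
7.9483 3.1658 0.5742 0.0000 0.0000
10.5584 5.2081 1.1570 0.0000 0.0000 0.0000
13.0445 7.9483 2.3313 0.0000 0.0000 0.0000 0.0000

Δt=0.06700  u=1.04987  d=0.95250  q=0.50299  discount=0.99853
step 6 (expiry): payoffs max(K−S,0) = 13.0445 7.9483 2.3313 0.0000 0.0000 0.0000 0.0000
step 5: (k=5,j=0): S=52.3416, K−S=10.5584, hold=10.4658 ⇒ V=10.5584 exercise | (k=5,j=1): S=57.6919, K−S=5.2081, hold=5.1155 ⇒ V=5.2081 exercise | (k=5,j=2): S=63.5891, K−S=0.0000, hold=1.1570 ⇒ V=1.1570 continue | (k=5,j=3): S=70.0891, K−S=0.0000, hold=0.0000 ⇒ V=0.0000 continue | (k=5,j=4): S=77.2535, K−S=0.0000, hold=0.0000 ⇒ V=0.0000 continue | (k=5,j=5): S=85.1502, K−S=0.0000, hold=0.0000 ⇒ V=0.0000 continue  boundary S*=57.6919
step 4: (k=4,j=0): S=54.9517, K−S=7.9483, hold=7.8557 ⇒ V=7.9483 exercise | (k=4,j=1): S=60.5687, K−S=2.3313, hold=3.1658 ⇒ V=3.1658 continue | (k=4,j=2): S=66.7600, K−S=0.0000, hold=0.5742 ⇒ V=0.5742 continue | (k=4,j=3): S=73.5841, K−S=0.0000, hold=0.0000 ⇒ V=0.0000 continue | (k=4,j=4): S=81.1058, K−S=0.0000, hold=0.0000 ⇒ V=0.0000 continue  boundary S*=54.9517
step 3: (k=3,j=0): S=57.6919, K−S=5.2081, hold=5.5346 ⇒ V=5.5346 continue | (k=3,j=1): S=63.5891, K−S=0.0000, hold=1.8595 ⇒ V=1.8595 continue | (k=3,j=2): S=70.0891, K−S=0.0000, hold=0.2850 ⇒ V=0.2850 continue | (k=3,j=3): S=77.2535, K−S=0.0000, hold=0.0000 ⇒ V=0.0000 continue  boundary S*=-
step 2: (k=2,j=0): S=60.5687, K−S=2.3313, hold=3.6806 ⇒ V=3.6806 continue | (k=2,j=1): S=66.7600, K−S=0.0000, hold=1.0659 ⇒ V=1.0659 continue | (k=2,j=2): S=73.5841, K−S=0.0000, hold=0.1414 ⇒ V=0.1414 continue  boundary S*=-
step 1: (k=1,j=0): S=63.5891, K−S=0.0000, hold=2.3620 ⇒ V=2.3620 continue | (k=1,j=1): S=70.0891, K−S=0.0000, hold=0.6000 ⇒ V=0.6000 continue  boundary S*=-
step 0: (k=0,j=0): S=66.7600, K−S=0.0000, hold=1.4736 ⇒ V=1.4736 continue  boundary S*=-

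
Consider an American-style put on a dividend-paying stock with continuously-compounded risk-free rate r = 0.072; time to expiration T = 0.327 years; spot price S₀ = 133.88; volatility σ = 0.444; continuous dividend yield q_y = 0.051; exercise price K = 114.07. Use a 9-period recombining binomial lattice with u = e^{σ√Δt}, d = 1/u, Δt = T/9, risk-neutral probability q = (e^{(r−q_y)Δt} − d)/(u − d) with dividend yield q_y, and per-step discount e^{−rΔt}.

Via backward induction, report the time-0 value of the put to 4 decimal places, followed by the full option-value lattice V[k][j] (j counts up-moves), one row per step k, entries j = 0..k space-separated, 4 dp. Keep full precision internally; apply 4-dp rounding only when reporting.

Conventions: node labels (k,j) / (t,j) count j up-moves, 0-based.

params: Δt=0.03633 u=1.08832 d=0.91885 q=0.48336 e^(-rΔt)=0.99739
t_9 payoffs: 51.5645 40.0364 26.3822 10.2096 0.0000 0.0000 0.0000 0.0000 0.0000 0.0000
k=8: node(8,0) S=68.0258 payoff=46.0442 vs cont=45.8722 → 46.0442 [stop]  node(8,1) S=80.5720 payoff=33.4980 vs cont=33.3492 → 33.4980 [stop]  node(8,2) S=95.4321 payoff=18.6379 vs cont=18.5165 → 18.6379 [stop]  node(8,3) S=113.0330 payoff=1.0370 vs cont=5.2609 → 5.2609 [wait]  node(8,4) S=133.8800 payoff=0.0000 vs cont=0.0000 → 0.0000 [wait]  node(8,5) S=158.5719 payoff=0.0000 vs cont=0.0000 → 0.0000 [wait]  node(8,6) S=187.8179 payoff=0.0000 vs cont=0.0000 → 0.0000 [wait]  node(8,7) S=222.4577 payoff=0.0000 vs cont=0.0000 → 0.0000 [wait]  node(8,8) S=263.4863 payoff=0.0000 vs cont=0.0000 → 0.0000 [wait]
k=7: node(7,0) S=74.0336 payoff=40.0364 vs cont=39.8755 → 40.0364 [stop]  node(7,1) S=87.6878 payoff=26.3822 vs cont=26.2465 → 26.3822 [stop]  node(7,2) S=103.8604 payoff=10.2096 vs cont=12.1402 → 12.1402 [wait]  node(7,3) S=123.0157 payoff=0.0000 vs cont=2.7109 → 2.7109 [wait]  node(7,4) S=145.7038 payoff=0.0000 vs cont=0.0000 → 0.0000 [wait]  node(7,5) S=172.5765 payoff=0.0000 vs cont=0.0000 → 0.0000 [wait]  node(7,6) S=204.4053 payoff=0.0000 vs cont=0.0000 → 0.0000 [wait]  node(7,7) S=242.1044 payoff=0.0000 vs cont=0.0000 → 0.0000 [wait]
k=6: node(6,0) S=80.5720 payoff=33.4980 vs cont=33.3492 → 33.4980 [stop]  node(6,1) S=95.4321 payoff=18.6379 vs cont=19.4473 → 19.4473 [wait]  node(6,2) S=113.0330 payoff=1.0370 vs cont=7.5627 → 7.5627 [wait]  node(6,3) S=133.8800 payoff=0.0000 vs cont=1.3969 → 1.3969 [wait]  node(6,4) S=158.5719 payoff=0.0000 vs cont=0.0000 → 0.0000 [wait]  node(6,5) S=187.8179 payoff=0.0000 vs cont=0.0000 → 0.0000 [wait]  node(6,6) S=222.4577 payoff=0.0000 vs cont=0.0000 → 0.0000 [wait]
k=5: node(5,0) S=87.6878 payoff=26.3822 vs cont=26.6367 → 26.6367 [wait]  node(5,1) S=103.8604 payoff=10.2096 vs cont=13.6670 → 13.6670 [wait]  node(5,2) S=123.0157 payoff=0.0000 vs cont=4.5704 → 4.5704 [wait]  node(5,3) S=145.7038 payoff=0.0000 vs cont=0.7198 → 0.7198 [wait]  node(5,4) S=172.5765 payoff=0.0000 vs cont=0.0000 → 0.0000 [wait]  node(5,5) S=204.4053 payoff=0.0000 vs cont=0.0000 → 0.0000 [wait]
k=4: node(4,0) S=95.4321 payoff=18.6379 vs cont=20.3145 → 20.3145 [wait]  node(4,1) S=113.0330 payoff=1.0370 vs cont=9.2459 → 9.2459 [wait]  node(4,2) S=133.8800 payoff=0.0000 vs cont=2.7021 → 2.7021 [wait]  node(4,3) S=158.5719 payoff=0.0000 vs cont=0.3709 → 0.3709 [wait]  node(4,4) S=187.8179 payoff=0.0000 vs cont=0.0000 → 0.0000 [wait]
k=3: node(3,0) S=103.8604 payoff=10.2096 vs cont=14.9253 → 14.9253 [wait]  node(3,1) S=123.0157 payoff=0.0000 vs cont=6.0670 → 6.0670 [wait]  node(3,2) S=145.7038 payoff=0.0000 vs cont=1.5712 → 1.5712 [wait]  node(3,3) S=172.5765 payoff=0.0000 vs cont=0.1911 → 0.1911 [wait]
k=2: node(2,0) S=113.0330 payoff=1.0370 vs cont=10.6157 → 10.6157 [wait]  node(2,1) S=133.8800 payoff=0.0000 vs cont=3.8837 → 3.8837 [wait]  node(2,2) S=158.5719 payoff=0.0000 vs cont=0.9018 → 0.9018 [wait]
k=1: node(1,0) S=123.0157 payoff=0.0000 vs cont=7.3425 → 7.3425 [wait]  node(1,1) S=145.7038 payoff=0.0000 vs cont=2.4360 → 2.4360 [wait]
k=0: node(0,0) S=133.8800 payoff=0.0000 vs cont=4.9579 → 4.9579 [wait]

price = 4.9579
tree:
4.9579
7.3425 2.4360
10.6157 3.8837 0.9018
14.9253 6.0670 1.5712 0.1911
20.3145 9.2459 2.7021 0.3709 0.0000
26.6367 13.6670 4.5704 0.7198 0.0000 0.0000
33.4980 19.4473 7.5627 1.3969 0.0000 0.0000 0.0000
40.0364 26.3822 12.1402 2.7109 0.0000 0.0000 0.0000 0.0000
46.0442 33.4980 18.6379 5.2609 0.0000 0.0000 0.0000 0.0000 0.0000
51.5645 40.0364 26.3822 10.2096 0.0000 0.0000 0.0000 0.0000 0.0000 0.0000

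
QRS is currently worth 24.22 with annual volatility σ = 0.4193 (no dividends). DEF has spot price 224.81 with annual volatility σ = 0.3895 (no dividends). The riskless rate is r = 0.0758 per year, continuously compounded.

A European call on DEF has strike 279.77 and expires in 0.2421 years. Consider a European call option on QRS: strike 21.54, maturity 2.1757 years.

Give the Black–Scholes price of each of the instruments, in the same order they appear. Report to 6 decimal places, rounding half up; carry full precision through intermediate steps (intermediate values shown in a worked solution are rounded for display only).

[DEF call K=279.77]
σ√T = 0.3895·√0.2421 = 0.191648
d₁ = (ln(S/K) + (r+σ²/2)T) / (σ√T) = (ln(224.81/279.77) + (0.0758+0.3895²/2)·0.2421) / 0.191648 = (-0.218712 + 0.036716) / 0.191648 = -0.949638
d₂ = d₁ − σ√T = -0.949638 − 0.191648 = -1.141287
e^{−rT} = 0.981816
N(d₁) = 0.171148,  N(d₂) = 0.126875
price = S·N(d₁) − K·e^{−rT}·N(d₂) = 38.475786 − 34.850461 = 3.625325
[QRS call K=21.54]
σ√T = 0.4193·√2.1757 = 0.618478
d₁ = (ln(S/K) + (r+σ²/2)T) / (σ√T) = (ln(24.22/21.54) + (0.0758+0.4193²/2)·2.1757) / 0.618478 = (0.117267 + 0.356176) / 0.618478 = 0.765496
d₂ = d₁ − σ√T = 0.765496 − 0.618478 = 0.147018
e^{−rT} = 0.847963
N(d₁) = 0.778012,  N(d₂) = 0.558441
price = S·N(d₁) − K·e^{−rT}·N(d₂) = 18.843450 − 10.199998 = 8.643451

price(DEF call K=279.77) = 3.625325
price(QRS call K=21.54) = 8.643451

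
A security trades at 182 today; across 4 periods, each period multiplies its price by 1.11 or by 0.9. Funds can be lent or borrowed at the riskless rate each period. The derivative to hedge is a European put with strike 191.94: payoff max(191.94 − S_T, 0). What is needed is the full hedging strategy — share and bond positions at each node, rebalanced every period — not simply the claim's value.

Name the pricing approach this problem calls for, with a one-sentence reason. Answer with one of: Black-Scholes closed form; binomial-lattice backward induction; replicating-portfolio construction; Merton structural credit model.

Key observation: since the answer must list Δ and B at each node of the 1.11/0.9 lattice on 182, the replicating-portfolio method — solving the two-state system at every node — is the one that applies.

framework: replicating-portfolio construction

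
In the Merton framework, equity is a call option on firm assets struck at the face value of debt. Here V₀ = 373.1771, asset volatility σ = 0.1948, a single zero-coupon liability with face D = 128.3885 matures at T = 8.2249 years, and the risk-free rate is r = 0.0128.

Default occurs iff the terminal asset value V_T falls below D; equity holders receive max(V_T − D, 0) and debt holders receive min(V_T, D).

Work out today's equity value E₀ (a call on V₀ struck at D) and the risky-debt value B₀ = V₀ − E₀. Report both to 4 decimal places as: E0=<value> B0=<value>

Work the structural quantities from V₀ = 373.1771 against face 128.3885:
d₁ = [ln(V₀/D) + (r + σ²/2)T] / (σ√T)
   = [ln(373.1771/128.3885) + (0.0128 + 0.5·0.1948²)·8.2249] / (0.1948·√8.2249)
   = [1.066992 + 0.261334] / 0.558669 = 2.377664
d₂ = d₁ − σ√T = 2.377664 − 0.558669 = 1.818996
N(d₁) = 0.991289,  N(d₂) = 0.965544,  e^(−rT) = 0.900074
E₀ = V₀·N(d₁) − D·e^(−rT)·N(d₂)
   = 373.1771·0.991289 − 128.3885·0.900074·0.965544 = 258.348835
B₀ = V₀ − E₀ = 373.1771 − 258.348835 = 114.828265

E0=258.3488 B0=114.8283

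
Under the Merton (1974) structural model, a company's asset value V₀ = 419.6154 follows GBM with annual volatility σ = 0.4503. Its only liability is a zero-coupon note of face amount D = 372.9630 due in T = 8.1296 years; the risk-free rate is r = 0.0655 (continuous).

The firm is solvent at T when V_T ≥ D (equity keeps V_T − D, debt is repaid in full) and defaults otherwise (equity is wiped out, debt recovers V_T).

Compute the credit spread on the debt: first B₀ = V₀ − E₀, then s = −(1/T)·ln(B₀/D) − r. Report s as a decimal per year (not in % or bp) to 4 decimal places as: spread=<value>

spread=0.0463

With assets at 419.6154 and a single debt payment of 372.9630 at 8.1296 years:
d₁ = [ln(V₀/D) + (r + σ²/2)T] / (σ√T)
   = [ln(419.6154/372.9630) + (0.0655 + 0.5·0.4503²)·8.1296] / (0.4503·√8.1296)
   = [0.117859 + 1.356709] / 1.283916 = 1.148493
d₂ = d₁ − σ√T = 1.148493 − 1.283916 = -0.135423
N(d₁) = 0.874617,  N(d₂) = 0.446139,  e^(−rT) = 0.587142
E₀ = V₀·N(d₁) − D·e^(−rT)·N(d₂)
   = 419.6154·0.874617 − 372.9630·0.587142·0.446139 = 269.306496
B₀ = V₀ − E₀ = 419.6154 − 269.306496 = 150.308904
spread = −(1/T)·ln(B₀/D) − r = −(1/8.1296)·ln(150.308904/372.9630) − 0.0655 = 0.04628738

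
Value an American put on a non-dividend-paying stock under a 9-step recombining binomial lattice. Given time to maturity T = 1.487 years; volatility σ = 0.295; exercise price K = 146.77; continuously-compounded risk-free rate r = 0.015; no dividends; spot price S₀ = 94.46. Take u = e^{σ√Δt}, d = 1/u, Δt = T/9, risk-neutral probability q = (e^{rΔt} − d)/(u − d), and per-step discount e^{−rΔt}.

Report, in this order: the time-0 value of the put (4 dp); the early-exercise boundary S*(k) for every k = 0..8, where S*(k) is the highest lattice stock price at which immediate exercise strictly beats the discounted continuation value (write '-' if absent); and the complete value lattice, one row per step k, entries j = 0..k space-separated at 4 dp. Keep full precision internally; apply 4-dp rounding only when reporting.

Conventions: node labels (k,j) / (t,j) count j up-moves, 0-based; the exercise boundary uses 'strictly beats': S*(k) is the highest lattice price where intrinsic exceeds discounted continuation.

price = 53.1589
boundary = - 83.7860 74.3182 83.7860 94.4600 83.7860 94.4600 106.4938 120.0606
tree:
53.1589
62.9840 42.8059
72.4518 52.6931 32.3322
80.8497 62.9840 41.8337 22.2215
88.2987 72.4518 52.3100 30.7178 13.1460
94.9060 80.8497 62.9840 40.9479 19.8109 6.0046
100.7666 88.2987 72.4518 52.3100 28.8691 10.1150 1.5895
105.9650 94.9060 80.8497 62.9840 40.2762 16.6794 3.0666 0.0000
110.5760 100.7666 88.2987 72.4518 52.3100 26.7094 5.9163 0.0000 0.0000
114.6659 105.9650 94.9060 80.8497 62.9840 40.2762 11.4142 0.0000 0.0000 0.0000

params: Δt=0.16522 u=1.12740 d=0.88700 q=0.48038 e^(-rΔt)=0.99752
t_9 payoffs: 114.6659 105.9650 94.9060 80.8497 62.9840 40.2762 11.4142 0.0000 0.0000 0.0000
t_8: node(8,0) S=36.1940 payoff=110.5760 vs cont=110.2127 → 110.5760 [stop]  node(8,1) S=46.0034 payoff=100.7666 vs cont=100.4033 → 100.7666 [stop]  node(8,2) S=58.4713 payoff=88.2987 vs cont=87.9354 → 88.2987 [stop]  node(8,3) S=74.3182 payoff=72.4518 vs cont=72.0885 → 72.4518 [stop]  node(8,4) S=94.4600 payoff=52.3100 vs cont=51.9467 → 52.3100 [stop]  node(8,5) S=120.0606 payoff=26.7094 vs cont=26.3461 → 26.7094 [stop]  node(8,6) S=152.5996 payoff=0.0000 vs cont=5.9163 → 5.9163 [wait]  node(8,7) S=193.9573 payoff=0.0000 vs cont=0.0000 → 0.0000 [wait]  node(8,8) S=246.5237 payoff=0.0000 vs cont=0.0000 → 0.0000 [wait]  ⇒ S*(8)=120.0606
t_7: node(7,0) S=40.8050 payoff=105.9650 vs cont=105.6017 → 105.9650 [stop]  node(7,1) S=51.8640 payoff=94.9060 vs cont=94.5427 → 94.9060 [stop]  node(7,2) S=65.9203 payoff=80.8497 vs cont=80.4864 → 80.8497 [stop]  node(7,3) S=83.7860 payoff=62.9840 vs cont=62.6207 → 62.9840 [stop]  node(7,4) S=106.4938 payoff=40.2762 vs cont=39.9129 → 40.2762 [stop]  node(7,5) S=135.3558 payoff=11.4142 vs cont=16.6794 → 16.6794 [wait]  node(7,6) S=172.0401 payoff=0.0000 vs cont=3.0666 → 3.0666 [wait]  node(7,7) S=218.6666 payoff=0.0000 vs cont=0.0000 → 0.0000 [wait]  ⇒ S*(7)=106.4938
t_6: node(6,0) S=46.0034 payoff=100.7666 vs cont=100.4033 → 100.7666 [stop]  node(6,1) S=58.4713 payoff=88.2987 vs cont=87.9354 → 88.2987 [stop]  node(6,2) S=74.3182 payoff=72.4518 vs cont=72.0885 → 72.4518 [stop]  node(6,3) S=94.4600 payoff=52.3100 vs cont=51.9467 → 52.3100 [stop]  node(6,4) S=120.0606 payoff=26.7094 vs cont=28.8691 → 28.8691 [wait]  node(6,5) S=152.5996 payoff=0.0000 vs cont=10.1150 → 10.1150 [wait]  node(6,6) S=193.9573 payoff=0.0000 vs cont=1.5895 → 1.5895 [wait]  ⇒ S*(6)=94.4600
t_5: node(5,0) S=51.8640 payoff=94.9060 vs cont=94.5427 → 94.9060 [stop]  node(5,1) S=65.9203 payoff=80.8497 vs cont=80.4864 → 80.8497 [stop]  node(5,2) S=83.7860 payoff=62.9840 vs cont=62.6207 → 62.9840 [stop]  node(5,3) S=106.4938 payoff=40.2762 vs cont=40.9479 → 40.9479 [wait]  node(5,4) S=135.3558 payoff=11.4142 vs cont=19.8109 → 19.8109 [wait]  node(5,5) S=172.0401 payoff=0.0000 vs cont=6.0046 → 6.0046 [wait]  ⇒ S*(5)=83.7860
t_4: node(4,0) S=58.4713 payoff=88.2987 vs cont=87.9354 → 88.2987 [stop]  node(4,1) S=74.3182 payoff=72.4518 vs cont=72.0885 → 72.4518 [stop]  node(4,2) S=94.4600 payoff=52.3100 vs cont=52.2686 → 52.3100 [stop]  node(4,3) S=120.0606 payoff=26.7094 vs cont=30.7178 → 30.7178 [wait]  node(4,4) S=152.5996 payoff=0.0000 vs cont=13.1460 → 13.1460 [wait]  ⇒ S*(4)=94.4600
t_3: node(3,0) S=65.9203 payoff=80.8497 vs cont=80.4864 → 80.8497 [stop]  node(3,1) S=83.7860 payoff=62.9840 vs cont=62.6207 → 62.9840 [stop]  node(3,2) S=106.4938 payoff=40.2762 vs cont=41.8337 → 41.8337 [wait]  node(3,3) S=135.3558 payoff=11.4142 vs cont=22.2215 → 22.2215 [wait]  ⇒ S*(3)=83.7860
t_2: node(2,0) S=74.3182 payoff=72.4518 vs cont=72.0885 → 72.4518 [stop]  node(2,1) S=94.4600 payoff=52.3100 vs cont=52.6931 → 52.6931 [wait]  node(2,2) S=120.0606 payoff=26.7094 vs cont=32.3322 → 32.3322 [wait]  ⇒ S*(2)=74.3182
t_1: node(1,0) S=83.7860 payoff=62.9840 vs cont=62.8042 → 62.9840 [stop]  node(1,1) S=106.4938 payoff=40.2762 vs cont=42.8059 → 42.8059 [wait]  ⇒ S*(1)=83.7860
t_0: node(0,0) S=94.4600 payoff=52.3100 vs cont=53.1589 → 53.1589 [wait]  ⇒ S*(0)=-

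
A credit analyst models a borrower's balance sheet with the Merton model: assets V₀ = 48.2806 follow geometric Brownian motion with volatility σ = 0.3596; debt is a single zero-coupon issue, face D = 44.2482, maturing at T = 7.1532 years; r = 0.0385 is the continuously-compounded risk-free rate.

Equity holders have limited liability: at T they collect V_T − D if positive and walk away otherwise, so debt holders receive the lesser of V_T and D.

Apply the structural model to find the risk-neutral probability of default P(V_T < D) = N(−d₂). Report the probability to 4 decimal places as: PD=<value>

PD=0.5414

With assets at 48.2806 and a single debt payment of 44.2482 at 7.1532 years:
d₁ = [ln(V₀/D) + (r + σ²/2)T] / (σ√T)
   = [ln(48.2806/44.2482) + (0.0385 + 0.5·0.3596²)·7.1532] / (0.3596·√7.1532)
   = [0.087215 + 0.737896] / 0.961767 = 0.857912
d₂ = d₁ − σ√T = 0.857912 − 0.961767 = -0.103855
risk-neutral PD = N(−d₂) = N(0.103855) = 0.541358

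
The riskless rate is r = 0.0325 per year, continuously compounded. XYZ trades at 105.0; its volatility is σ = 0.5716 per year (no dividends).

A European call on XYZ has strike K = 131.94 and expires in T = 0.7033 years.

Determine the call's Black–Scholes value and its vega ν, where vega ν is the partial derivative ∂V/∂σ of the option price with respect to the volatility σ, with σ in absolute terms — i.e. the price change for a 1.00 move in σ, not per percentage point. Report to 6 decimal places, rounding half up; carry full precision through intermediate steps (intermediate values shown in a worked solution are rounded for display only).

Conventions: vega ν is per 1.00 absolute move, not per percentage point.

price = 12.138586
ν = 34.506952

σ√T = 0.5716·√0.7033 = 0.479361
d₁ = (ln(S/K) + (r+σ²/2)T) / (σ√T) = (ln(105.0/131.94) + (0.0325+0.5716²/2)·0.7033) / 0.479361 = (-0.228387 + 0.137751) / 0.479361 = -0.189077
d₂ = d₁ − σ√T = -0.189077 − 0.479361 = -0.668438
e^{−rT} = 0.977402
N(d₁) = 0.425016,  N(d₂) = 0.251927
Call price V = S·N(d₁) − K·e^{−rT}·N(d₂) = 44.626690 − 32.488103 = 12.138586
φ(d₁) = (1/√(2π))·e^{−d₁²/2} = 0.391874
ν = S·φ(d₁)·√T = 34.506952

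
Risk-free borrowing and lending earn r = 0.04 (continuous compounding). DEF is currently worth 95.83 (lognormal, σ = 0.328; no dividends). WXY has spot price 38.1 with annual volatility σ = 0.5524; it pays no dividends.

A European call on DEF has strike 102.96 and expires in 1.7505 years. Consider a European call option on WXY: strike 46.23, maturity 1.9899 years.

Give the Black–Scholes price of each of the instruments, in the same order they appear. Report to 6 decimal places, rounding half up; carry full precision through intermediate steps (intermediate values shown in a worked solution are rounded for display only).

price(DEF call K=102.96) = 16.392325
price(WXY call K=46.23) = 10.074771

[DEF call K=102.96]
σ√T = 0.328·√1.7505 = 0.433965
d₁ = (ln(S/K) + (r+σ²/2)T) / (σ√T) = (ln(95.83/102.96) + (0.04+0.328²/2)·1.7505) / 0.433965 = (-0.071765 + 0.164183) / 0.433965 = 0.212962
d₂ = d₁ − σ√T = 0.212962 − 0.433965 = -0.221003
e^{−rT} = 0.932375
N(d₁) = 0.584322,  N(d₂) = 0.412545
price = S·N(d₁) − K·e^{−rT}·N(d₂) = 55.995551 − 39.603225 = 16.392325
[WXY call K=46.23]
σ√T = 0.5524·√1.9899 = 0.779237
d₁ = (ln(S/K) + (r+σ²/2)T) / (σ√T) = (ln(38.1/46.23) + (0.04+0.5524²/2)·1.9899) / 0.779237 = (-0.193415 + 0.383201) / 0.779237 = 0.243554
d₂ = d₁ − σ√T = 0.243554 − 0.779237 = -0.535683
e^{−rT} = 0.923489
N(d₁) = 0.596212,  N(d₂) = 0.296089
price = S·N(d₁) − K·e^{−rT}·N(d₂) = 22.715671 − 12.640901 = 10.074771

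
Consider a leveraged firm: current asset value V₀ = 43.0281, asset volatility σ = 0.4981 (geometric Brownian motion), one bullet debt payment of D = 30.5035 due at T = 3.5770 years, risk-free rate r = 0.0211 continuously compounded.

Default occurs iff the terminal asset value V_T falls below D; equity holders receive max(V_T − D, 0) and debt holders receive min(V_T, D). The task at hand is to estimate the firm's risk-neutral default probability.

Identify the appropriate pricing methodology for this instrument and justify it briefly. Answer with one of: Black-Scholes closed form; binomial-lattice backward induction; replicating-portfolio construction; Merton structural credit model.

framework: Merton structural credit model

Key observation: the data describe a firm's assets (V₀ = 43.0281, GBM) and a single zero-coupon debt of face 30.5035, so credit quantities follow from equity-as-call in the structural model.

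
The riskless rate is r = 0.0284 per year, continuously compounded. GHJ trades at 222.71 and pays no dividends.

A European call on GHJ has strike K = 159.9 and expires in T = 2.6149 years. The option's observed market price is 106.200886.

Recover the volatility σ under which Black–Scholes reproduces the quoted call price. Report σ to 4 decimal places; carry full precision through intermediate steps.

At σ = 0.5431 the Black–Scholes value reproduces the quote:
σ√T = 0.5431·√2.6149 = 0.878228
d₁ = (ln(S/K) + (r+σ²/2)T) / (σ√T) = (ln(222.71/159.9) + (0.0284+0.5431²/2)·2.6149) / 0.878228 = (0.331322 + 0.459905) / 0.878228 = 0.900936
d₂ = d₁ − σ√T = 0.900936 − 0.878228 = 0.022708
e^{−rT} = 0.928427
N(d₁) = 0.816189,  N(d₂) = 0.509058
V = S·N(d₁) − K·e^{−rT}·N(d₂) = 181.773413 − 75.572528 = 106.200886 (the observed quote) — the price is monotone increasing in volatility, hence this σ is the only solution

sigma = 0.5431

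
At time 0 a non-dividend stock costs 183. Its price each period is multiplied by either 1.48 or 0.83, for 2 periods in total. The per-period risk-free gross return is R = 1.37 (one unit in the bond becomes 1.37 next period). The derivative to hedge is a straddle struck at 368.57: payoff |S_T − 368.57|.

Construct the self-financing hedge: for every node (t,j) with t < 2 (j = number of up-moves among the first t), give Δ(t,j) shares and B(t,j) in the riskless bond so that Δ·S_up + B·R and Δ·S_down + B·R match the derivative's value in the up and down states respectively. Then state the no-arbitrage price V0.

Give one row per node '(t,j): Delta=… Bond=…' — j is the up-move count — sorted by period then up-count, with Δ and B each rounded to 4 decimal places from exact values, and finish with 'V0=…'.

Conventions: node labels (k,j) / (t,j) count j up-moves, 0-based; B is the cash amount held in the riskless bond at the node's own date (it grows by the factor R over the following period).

No-arbitrage ⇒ martingale measure with p* = (R−d)/(u−d) = 0.8308.
Payoffs at expiry: V(2,0)=242.5013, V(2,1)=143.7728, V(2,2)=32.2732
Node (1,0) S=151.8900: V=(p*·143.7728+(1−p*)·242.5013)/1.37=117.1392; Δ=(143.7728−242.5013)/(224.7972−126.0687)=-1.0000; B=V−Δ·S=269.0292
Node (1,1) S=270.8400: V=(p*·32.2732+(1−p*)·143.7728)/1.37=37.3302; Δ=(32.2732−143.7728)/(400.8432−224.7972)=-0.6334; B=V−Δ·S=208.8680
Node (0,0) S=183.0000: V=(p*·37.3302+(1−p*)·117.1392)/1.37=37.1068; Δ=(37.3302−117.1392)/(270.8400−151.8900)=-0.6709; B=V−Δ·S=159.8899
Check: Δ(0,0)·S0 + B(0,0) = 37.1068 = V0.

(0,0): Delta=-0.6709 Bond=159.8899
(1,0): Delta=-1.0000 Bond=269.0292
(1,1): Delta=-0.6334 Bond=208.8680
V0=37.1068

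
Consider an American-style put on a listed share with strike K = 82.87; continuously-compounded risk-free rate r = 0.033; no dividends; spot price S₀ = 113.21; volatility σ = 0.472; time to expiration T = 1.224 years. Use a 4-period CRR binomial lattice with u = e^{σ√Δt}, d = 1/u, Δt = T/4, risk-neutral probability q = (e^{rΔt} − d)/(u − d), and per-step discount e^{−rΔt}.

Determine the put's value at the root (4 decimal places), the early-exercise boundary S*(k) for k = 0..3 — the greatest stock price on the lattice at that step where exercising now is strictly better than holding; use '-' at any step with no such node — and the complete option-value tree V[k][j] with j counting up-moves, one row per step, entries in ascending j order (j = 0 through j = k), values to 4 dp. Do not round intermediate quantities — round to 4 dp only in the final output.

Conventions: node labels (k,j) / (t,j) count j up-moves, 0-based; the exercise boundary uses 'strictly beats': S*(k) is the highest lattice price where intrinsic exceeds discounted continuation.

Δt=0.30600  u=1.29835  d=0.77021  q=0.45431  discount=0.98995
step 4 (expiry): payoffs max(K−S,0) = 43.0307 15.7119 0.0000 0.0000 0.0000
step 3: (k=3,j=0): S=51.7256, K−S=31.1444, hold=30.3118 ⇒ V=31.1444 exercise | (k=3,j=1): S=87.1950, K−S=0.0000, hold=8.4877 ⇒ V=8.4877 continue | (k=3,j=2): S=146.9867, K−S=0.0000, hold=0.0000 ⇒ V=0.0000 continue | (k=3,j=3): S=247.7789, K−S=0.0000, hold=0.0000 ⇒ V=0.0000 continue  boundary S*=51.7256
step 2: (k=2,j=0): S=67.1581, K−S=15.7119, hold=20.6417 ⇒ V=20.6417 continue | (k=2,j=1): S=113.2100, K−S=0.0000, hold=4.5851 ⇒ V=4.5851 continue | (k=2,j=2): S=190.8408, K−S=0.0000, hold=0.0000 ⇒ V=0.0000 continue  boundary S*=-
step 1: (k=1,j=0): S=87.1950, K−S=0.0000, hold=13.2129 ⇒ V=13.2129 continue | (k=1,j=1): S=146.9867, K−S=0.0000, hold=2.4769 ⇒ V=2.4769 continue  boundary S*=-
step 0: (k=0,j=0): S=113.2100, K−S=0.0000, hold=8.2517 ⇒ V=8.2517 continue  boundary S*=-

price = 8.2517
boundary = - - - 51.7256
tree:
8.2517
13.2129 2.4769
20.6417 4.5851 0.0000
31.1444 8.4877 0.0000 0.0000
43.0307 15.7119 0.0000 0.0000 0.0000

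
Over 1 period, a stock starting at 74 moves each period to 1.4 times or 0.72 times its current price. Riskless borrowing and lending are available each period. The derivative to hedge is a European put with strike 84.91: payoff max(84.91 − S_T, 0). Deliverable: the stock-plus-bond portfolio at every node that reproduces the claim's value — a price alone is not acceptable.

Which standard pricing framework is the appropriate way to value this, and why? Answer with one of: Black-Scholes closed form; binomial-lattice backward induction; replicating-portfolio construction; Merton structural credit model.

framework: replicating-portfolio construction

Key observation: the deliverable is the dynamic trading strategy on the 1-step tree (spot 74, moves 1.4 and 0.72), so the valuation must go through the node-by-node replicating-portfolio solve.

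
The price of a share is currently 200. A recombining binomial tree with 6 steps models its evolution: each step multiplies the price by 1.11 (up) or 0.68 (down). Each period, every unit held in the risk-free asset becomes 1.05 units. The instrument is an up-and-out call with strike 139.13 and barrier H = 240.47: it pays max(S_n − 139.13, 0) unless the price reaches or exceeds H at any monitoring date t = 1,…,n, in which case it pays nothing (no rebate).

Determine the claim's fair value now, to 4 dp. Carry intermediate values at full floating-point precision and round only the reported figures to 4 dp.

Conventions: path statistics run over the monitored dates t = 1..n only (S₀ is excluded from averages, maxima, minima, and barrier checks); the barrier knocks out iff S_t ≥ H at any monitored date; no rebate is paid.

price = 8.9348

No-arbitrage gives p* = (R−d)/(u−d) = 0.8605: enumerate every path, weight its payoff by its p*-probability, and discount by R^6.
Enumerate all 2^6 = 64 price paths (U = up ×1.11, D = down ×0.68); each path with k up-moves has probability p*^k·(1−p*)^(6−k).
DDDDDD: M=136.0000, payoff=0.0000, prob=0.000007
UDDDDD: M=222.0000, payoff=0.0000, prob=0.000046
DUDDDD: M=150.9600, payoff=0.0000, prob=0.000046
UUDDDD: M=246.4200, payoff=0.0000, prob=0.000281
DDUDDD: M=136.0000, payoff=0.0000, prob=0.000046
UDUDDD: M=222.0000, payoff=0.0000, prob=0.000281
DUUDDD: M=167.5656, payoff=0.0000, prob=0.000281
UUUDDD: M=273.5262, payoff=0.0000, prob=0.001731
DDDUDD: M=136.0000, payoff=0.0000, prob=0.000046
UDDUDD: M=222.0000, payoff=0.0000, prob=0.000281
DUDUDD: M=150.9600, payoff=0.0000, prob=0.000281
UUDUDD: M=246.4200, payoff=0.0000, prob=0.001731
DDUUDD: M=136.0000, payoff=0.0000, prob=0.000281
UDUUDD: M=222.0000, payoff=0.0000, prob=0.001731
DUUUDD: M=185.9978, payoff=0.0000, prob=0.001731
UUUUDD: M=303.6141, payoff=0.0000, prob=0.010673
DDDDUD: M=136.0000, payoff=0.0000, prob=0.000046
UDDDUD: M=222.0000, payoff=0.0000, prob=0.000281
DUDDUD: M=150.9600, payoff=0.0000, prob=0.000281
UUDDUD: M=246.4200, payoff=0.0000, prob=0.001731
DDUDUD: M=136.0000, payoff=0.0000, prob=0.000281
UDUDUD: M=222.0000, payoff=0.0000, prob=0.001731
DUUDUD: M=167.5656, payoff=0.0000, prob=0.001731
UUUDUD: M=273.5262, payoff=0.0000, prob=0.010673
DDDUUD: M=136.0000, payoff=0.0000, prob=0.000281
UDDUUD: M=222.0000, payoff=0.0000, prob=0.001731
DUDUUD: M=150.9600, payoff=0.0000, prob=0.001731
UUDUUD: M=246.4200, payoff=0.0000, prob=0.010673
DDUUUD: M=136.0000, payoff=0.0000, prob=0.001731
UDUUUD: M=222.0000, payoff=1.2612, prob=0.010673
DUUUUD: M=206.4576, payoff=1.2612, prob=0.010673
UUUUUD: M=337.0116, payoff=0.0000, prob=0.065819
DDDDDU: M=136.0000, payoff=0.0000, prob=0.000046
UDDDDU: M=222.0000, payoff=0.0000, prob=0.000281
DUDDDU: M=150.9600, payoff=0.0000, prob=0.000281
UUDDDU: M=246.4200, payoff=0.0000, prob=0.001731
DDUDDU: M=136.0000, payoff=0.0000, prob=0.000281
UDUDDU: M=222.0000, payoff=0.0000, prob=0.001731
DUUDDU: M=167.5656, payoff=0.0000, prob=0.001731
UUUDDU: M=273.5262, payoff=0.0000, prob=0.010673
DDDUDU: M=136.0000, payoff=0.0000, prob=0.000281
UDDUDU: M=222.0000, payoff=0.0000, prob=0.001731
DUDUDU: M=150.9600, payoff=0.0000, prob=0.001731
UUDUDU: M=246.4200, payoff=0.0000, prob=0.010673
DDUUDU: M=136.0000, payoff=0.0000, prob=0.001731
UDUUDU: M=222.0000, payoff=1.2612, prob=0.010673
DUUUDU: M=185.9978, payoff=1.2612, prob=0.010673
UUUUDU: M=303.6141, payoff=0.0000, prob=0.065819
DDDDUU: M=136.0000, payoff=0.0000, prob=0.000281
UDDDUU: M=222.0000, payoff=0.0000, prob=0.001731
DUDDUU: M=150.9600, payoff=0.0000, prob=0.001731
UUDDUU: M=246.4200, payoff=0.0000, prob=0.010673
DDUDUU: M=136.0000, payoff=0.0000, prob=0.001731
UDUDUU: M=222.0000, payoff=1.2612, prob=0.010673
DUUDUU: M=167.5656, payoff=1.2612, prob=0.010673
UUUDUU: M=273.5262, payoff=0.0000, prob=0.065819
DDDUUU: M=136.0000, payoff=0.0000, prob=0.001731
UDDUUU: M=222.0000, payoff=1.2612, prob=0.010673
DUDUUU: M=150.9600, payoff=1.2612, prob=0.010673
UUDUUU: M=246.4200, payoff=0.0000, prob=0.065819
DDUUUU: M=140.3912, payoff=1.2612, prob=0.010673
UDUUUU: M=229.1679, payoff=90.0379, prob=0.065819
DUUUUU: M=229.1679, payoff=90.0379, prob=0.065819
UUUUUU: M=374.0829, payoff=0.0000, prob=0.405882
Price = Σ prob·payoff / R^6 = 11.973498 / 1.340096 = 8.9348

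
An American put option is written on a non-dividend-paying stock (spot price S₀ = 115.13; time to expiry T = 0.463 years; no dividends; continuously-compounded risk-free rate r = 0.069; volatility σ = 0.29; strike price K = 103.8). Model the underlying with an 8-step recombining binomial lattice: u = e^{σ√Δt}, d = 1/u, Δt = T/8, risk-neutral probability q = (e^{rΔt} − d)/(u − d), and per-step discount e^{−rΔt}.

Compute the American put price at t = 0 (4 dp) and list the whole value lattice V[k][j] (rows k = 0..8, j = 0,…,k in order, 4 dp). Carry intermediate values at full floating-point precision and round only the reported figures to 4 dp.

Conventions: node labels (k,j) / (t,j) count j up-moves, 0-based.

params: Δt=0.05788 u=1.07226 d=0.93261 q=0.51122 e^(-rΔt)=0.99601
t_8 payoffs: 37.9134 28.0479 16.7051 3.6639 0.0000 0.0000 0.0000 0.0000 0.0000
k=7: node(7,0) S=70.6473 payoff=33.1527 vs cont=32.7390 → 33.1527 [stop]  node(7,1) S=81.2257 payoff=22.5743 vs cont=22.1606 → 22.5743 [stop]  node(7,2) S=93.3881 payoff=10.4119 vs cont=9.9982 → 10.4119 [stop]  node(7,3) S=107.3716 payoff=0.0000 vs cont=1.7837 → 1.7837 [wait]  node(7,4) S=123.4490 payoff=0.0000 vs cont=0.0000 → 0.0000 [wait]  node(7,5) S=141.9337 payoff=0.0000 vs cont=0.0000 → 0.0000 [wait]  node(7,6) S=163.1862 payoff=0.0000 vs cont=0.0000 → 0.0000 [wait]  node(7,7) S=187.6209 payoff=0.0000 vs cont=0.0000 → 0.0000 [wait]
k=6: node(6,0) S=75.7521 payoff=28.0479 vs cont=27.6342 → 28.0479 [stop]  node(6,1) S=87.0949 payoff=16.7051 vs cont=16.2914 → 16.7051 [stop]  node(6,2) S=100.1361 payoff=3.6639 vs cont=5.9771 → 5.9771 [wait]  node(6,3) S=115.1300 payoff=0.0000 vs cont=0.8684 → 0.8684 [wait]  node(6,4) S=132.3690 payoff=0.0000 vs cont=0.0000 → 0.0000 [wait]  node(6,5) S=152.1894 payoff=0.0000 vs cont=0.0000 → 0.0000 [wait]  node(6,6) S=174.9775 payoff=0.0000 vs cont=0.0000 → 0.0000 [wait]
k=5: node(5,0) S=81.2257 payoff=22.5743 vs cont=22.1606 → 22.5743 [stop]  node(5,1) S=93.3881 payoff=10.4119 vs cont=11.1760 → 11.1760 [wait]  node(5,2) S=107.3716 payoff=0.0000 vs cont=3.3520 → 3.3520 [wait]  node(5,3) S=123.4490 payoff=0.0000 vs cont=0.4228 → 0.4228 [wait]  node(5,4) S=141.9337 payoff=0.0000 vs cont=0.0000 → 0.0000 [wait]  node(5,5) S=163.1862 payoff=0.0000 vs cont=0.0000 → 0.0000 [wait]
k=4: node(4,0) S=87.0949 payoff=16.7051 vs cont=16.6805 → 16.7051 [stop]  node(4,1) S=100.1361 payoff=3.6639 vs cont=7.1476 → 7.1476 [wait]  node(4,2) S=115.1300 payoff=0.0000 vs cont=1.8471 → 1.8471 [wait]  node(4,3) S=132.3690 payoff=0.0000 vs cont=0.2058 → 0.2058 [wait]  node(4,4) S=152.1894 payoff=0.0000 vs cont=0.0000 → 0.0000 [wait]
k=3: node(3,0) S=93.3881 payoff=10.4119 vs cont=11.7720 → 11.7720 [wait]  node(3,1) S=107.3716 payoff=0.0000 vs cont=4.4202 → 4.4202 [wait]  node(3,2) S=123.4490 payoff=0.0000 vs cont=1.0040 → 1.0040 [wait]  node(3,3) S=141.9337 payoff=0.0000 vs cont=0.1002 → 0.1002 [wait]
k=2: node(2,0) S=100.1361 payoff=3.6639 vs cont=7.9817 → 7.9817 [wait]  node(2,1) S=115.1300 payoff=0.0000 vs cont=2.6631 → 2.6631 [wait]  node(2,2) S=132.3690 payoff=0.0000 vs cont=0.5398 → 0.5398 [wait]
k=1: node(1,0) S=107.3716 payoff=0.0000 vs cont=5.2418 → 5.2418 [wait]  node(1,1) S=123.4490 payoff=0.0000 vs cont=1.5714 → 1.5714 [wait]
k=0: node(0,0) S=115.1300 payoff=0.0000 vs cont=3.3520 → 3.3520 [wait]

price = 3.3520
tree:
3.3520
5.2418 1.5714
7.9817 2.6631 0.5398
11.7720 4.4202 1.0040 0.1002
16.7051 7.1476 1.8471 0.2058 0.0000
22.5743 11.1760 3.3520 0.4228 0.0000 0.0000
28.0479 16.7051 5.9771 0.8684 0.0000 0.0000 0.0000
33.1527 22.5743 10.4119 1.7837 0.0000 0.0000 0.0000 0.0000
37.9134 28.0479 16.7051 3.6639 0.0000 0.0000 0.0000 0.0000 0.0000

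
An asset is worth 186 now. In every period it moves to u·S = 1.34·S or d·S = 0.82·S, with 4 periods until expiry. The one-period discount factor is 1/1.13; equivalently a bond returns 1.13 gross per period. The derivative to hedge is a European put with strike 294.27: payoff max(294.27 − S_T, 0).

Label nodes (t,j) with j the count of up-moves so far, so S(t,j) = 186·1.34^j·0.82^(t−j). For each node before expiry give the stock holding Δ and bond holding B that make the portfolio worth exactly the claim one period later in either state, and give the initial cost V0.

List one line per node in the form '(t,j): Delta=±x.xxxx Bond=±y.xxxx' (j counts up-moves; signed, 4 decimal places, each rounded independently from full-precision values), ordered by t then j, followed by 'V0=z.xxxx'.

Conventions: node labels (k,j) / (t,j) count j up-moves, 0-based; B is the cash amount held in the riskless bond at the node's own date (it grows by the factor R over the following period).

Risk-neutral probability p* = (R−d)/(u−d) = (1.13−0.82)/(1.34−0.82) = 0.5962.
Terminal payoffs: V(4,0)=210.1754, V(4,1)=156.8470, V(4,2)=69.7008, V(4,3)=0.0000, V(4,4)=0.0000
  t=3,j=0: stock 102.5544 → up 137.4230 (V=156.8470), down 84.0946 (V=210.1754). Price 157.8615; hedge Δ=-1.0000, bond B=260.4159.
  t=3,j=1: stock 167.5890 → up 224.5692 (V=69.7008), down 137.4230 (V=156.8470). Price 92.8270; hedge Δ=-1.0000, bond B=260.4159.
  t=3,j=2: stock 273.8649 → up 366.9790 (V=0.0000), down 224.5692 (V=69.7008). Price 24.9101; hedge Δ=-0.4894, bond B=158.9500.
  t=3,j=3: stock 447.5353 → up 599.6974 (V=0.0000), down 366.9790 (V=0.0000). Price 0.0000; hedge Δ=0.0000, bond B=0.0000.
  t=2,j=0: stock 125.0664 → up 167.5890 (V=92.8270), down 102.5544 (V=157.8615). Price 105.3902; hedge Δ=-1.0000, bond B=230.4566.
  t=2,j=1: stock 204.3768 → up 273.8649 (V=24.9101), down 167.5890 (V=92.8270). Price 46.3169; hedge Δ=-0.6391, bond B=176.9262.
  t=2,j=2: stock 333.9816 → up 447.5353 (V=0.0000), down 273.8649 (V=24.9101). Price 8.9025; hedge Δ=-0.1434, bond B=56.8065.
  t=1,j=0: stock 152.5200 → up 204.3768 (V=46.3169), down 125.0664 (V=105.3902). Price 62.1003; hedge Δ=-0.7448, bond B=175.7029.
  t=1,j=1: stock 249.2400 → up 333.9816 (V=8.9025), down 204.3768 (V=46.3169). Price 21.2497; hedge Δ=-0.2887, bond B=93.2004.
  t=0,j=0: stock 186.0000 → up 249.2400 (V=21.2497), down 152.5200 (V=62.1003). Price 33.4045; hedge Δ=-0.4224, bond B=111.9634.
Check: Δ(0,0)·S0 + B(0,0) = 33.4045 = V0.

(0,0): Delta=-0.4224 Bond=111.9634
(1,0): Delta=-0.7448 Bond=175.7029
(1,1): Delta=-0.2887 Bond=93.2004
(2,0): Delta=-1.0000 Bond=230.4566
(2,1): Delta=-0.6391 Bond=176.9262
(2,2): Delta=-0.1434 Bond=56.8065
(3,0): Delta=-1.0000 Bond=260.4159
(3,1): Delta=-1.0000 Bond=260.4159
(3,2): Delta=-0.4894 Bond=158.9500
(3,3): Delta=0.0000 Bond=0.0000
V0=33.4045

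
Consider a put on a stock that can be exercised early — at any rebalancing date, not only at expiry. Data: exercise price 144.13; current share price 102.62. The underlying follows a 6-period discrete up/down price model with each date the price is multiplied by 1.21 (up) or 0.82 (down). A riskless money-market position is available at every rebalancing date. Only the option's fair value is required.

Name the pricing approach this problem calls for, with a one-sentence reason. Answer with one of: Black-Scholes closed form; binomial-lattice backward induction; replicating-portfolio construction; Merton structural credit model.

Key observation: the put (strike 144.13 on spot 102.62) is American-style on a 6-step discrete price model, so the early-exercise decision at every node requires stepwise backward valuation — a closed form cannot price the exercise right.

framework: binomial-lattice backward induction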